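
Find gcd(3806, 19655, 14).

1

gcd(19655, 3806) = 1  (19655 = 5·3806 + 625, 3806 = 6·625 + 56, 625 = 11·56 + 9, 56 = 6·9 + 2, 9 = 4·2 + 1, 2 = 2·1).
gcd(1, 14) = 1.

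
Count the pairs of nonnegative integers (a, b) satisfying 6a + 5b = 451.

15

gcd(6, 5) = 1  (6 = 1·5 + 1, 5 = 5·1).
Back-substituting, 6·(1) + 5·(-1) = 1.
Scale by 451: one solution is (451, -451). Reduce a mod 5: (1, 89).
General: a = 1 + 5t, b = 89 - 6t.
a ≥ 0 ⇒ t ≥ 0; b ≥ 0 ⇒ t ≤ 14. So t ∈ [0, 14]: 15 solutions.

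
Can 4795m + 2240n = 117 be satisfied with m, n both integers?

gcd(4795, 2240):
  4795 = 2*2240 + 315
  2240 = 7*315 + 35
  315 = 9*35
so gcd(4795, 2240) = 35.
35 does not divide 117 (remainder 12), so no integer solutions.

no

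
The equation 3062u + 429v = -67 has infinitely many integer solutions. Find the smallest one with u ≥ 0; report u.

217

gcd(3062, 429) = 1.
1 divides -67, so solutions exist.
By Bézout, 3062·(80) + 429·(-571) = 1.
Scale by -67/1 = -67: (u₀, v₀) = (-5360, 38257).
General solution: u = -5360 + 429t, v = 38257 - 3062t for integer t.
u ≥ 0: smallest is -5360 mod 429 = 217 (at t = 13), with v = -1549.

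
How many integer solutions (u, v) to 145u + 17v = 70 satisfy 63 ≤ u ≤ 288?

13

gcd(145, 17):
  145 = 8*17 + 9
  17 = 1*9 + 8
  9 = 1*8 + 1
  8 = 8*1
so gcd(145, 17) = 1.
Back-substitute for Bézout coefficients:
  1 = 9 - 1*8
  ... = 145*(2) + 17*(-17)
Scale by 70: particular solution (140, -1190); reduce u mod 17: (4, -30).
General solution: u = 4 + 17t, v = -30 - 145t for integer t.
63 ≤ 4 + 17t ≤ 288 gives t ∈ [4, 16], which is 13 values.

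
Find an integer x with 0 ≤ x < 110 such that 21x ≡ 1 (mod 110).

gcd(110, 21) = 1  (110 = 5×21 + 5, 21 = 4×5 + 1, 5 = 5×1).
Back-substituting, 21×(21) + 110×(-4) = 1.
So 21×21 ≡ 1 (mod 110), and 21 mod 110 = 21.

21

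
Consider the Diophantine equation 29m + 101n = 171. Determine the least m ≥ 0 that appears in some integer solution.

gcd(101, 29):
  101 = 3·29 + 14
  29 = 2·14 + 1
  14 = 14·1
so gcd(101, 29) = 1.
1 divides 171, so solutions exist.
Back-substitute for Bézout coefficients:
  1 = 29 - 2·14
  ... = 29·(7) + 101·(-2)
Scale by 171/1 = 171: (m₀, n₀) = (1197, -342).
General solution: m = 1197 + 101t, n = -342 - 29t for integer t.
m ≥ 0: smallest is 1197 mod 101 = 86 (at t = -11), with n = -23.

86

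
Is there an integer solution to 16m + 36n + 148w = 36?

gcd(36, 16):
  36 = 2*16 + 4
  16 = 4*4
so gcd(36, 16) = 4.
gcd(4, 148) = 4.
4 divides 36, so integer solutions exist.

yes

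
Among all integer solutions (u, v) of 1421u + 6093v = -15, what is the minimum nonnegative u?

gcd(6093, 1421) = 1  (6093 = 4×1421 + 409, 1421 = 3×409 + 194, 409 = 2×194 + 21, 194 = 9×21 + 5, 21 = 4×5 + 1, 5 = 5×1).
1 divides -15, so solutions exist.
Back-substituting, 1421×(-1162) + 6093×(271) = 1.
Scale by -15/1 = -15: (u₀, v₀) = (17430, -4065).
General solution: u = 17430 + 6093t, v = -4065 - 1421t for integer t.
u ≥ 0: smallest is 17430 mod 6093 = 5244 (at t = -2), with v = -1223.

5244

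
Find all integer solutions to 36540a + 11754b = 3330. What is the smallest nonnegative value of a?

gcd(36540, 11754) = 18.
18 divides 3330, so solutions exist.
By Bézout, 36540·(46) + 11754·(-143) = 18.
Scale by 3330/18 = 185: (a₀, b₀) = (8510, -26455).
General solution: a = 8510 + 653t, b = -26455 - 2030t for integer t.
a ≥ 0: smallest is 8510 mod 653 = 21 (at t = -13), with b = -65.

21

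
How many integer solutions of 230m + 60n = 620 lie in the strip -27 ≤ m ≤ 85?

19

gcd(230, 60):
  230 = 3*60 + 50
  60 = 1*50 + 10
  50 = 5*10
so gcd(230, 60) = 10.
Back-substitute for Bézout coefficients:
  10 = 60 - 1*50
  ... = 230*(-1) + 60*(4)
Scale by 62: particular solution (-62, 248); reduce m mod 6: (4, -5).
General solution: m = 4 + 6t, n = -5 - 23t for integer t.
-27 ≤ 4 + 6t ≤ 85 gives t ∈ [-5, 13], which is 19 values.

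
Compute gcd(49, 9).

gcd(49, 9):
  49 = 5×9 + 4
  9 = 2×4 + 1
  4 = 4×1
so gcd(49, 9) = 1.

1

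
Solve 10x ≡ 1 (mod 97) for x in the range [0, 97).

68

gcd(97, 10):
  97 = 9·10 + 7
  10 = 1·7 + 3
  7 = 2·3 + 1
  3 = 3·1
so gcd(97, 10) = 1.
Back-substitute for Bézout coefficients:
  1 = 7 - 2·3
  ... = 10·(-29) + 97·(3)
So 10·-29 ≡ 1 (mod 97), and -29 mod 97 = 68.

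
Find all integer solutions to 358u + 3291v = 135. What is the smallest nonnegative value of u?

gcd(3291, 358):
  3291 = 9·358 + 69
  358 = 5·69 + 13
  69 = 5·13 + 4
  13 = 3·4 + 1
  4 = 4·1
so gcd(3291, 358) = 1.
1 divides 135, so solutions exist.
Back-substitute for Bézout coefficients:
  1 = 13 - 3·4
  ... = 358·(763) + 3291·(-83)
Scale by 135/1 = 135: (u₀, v₀) = (103005, -11205).
General solution: u = 103005 + 3291t, v = -11205 - 358t for integer t.
u ≥ 0: smallest is 103005 mod 3291 = 984 (at t = -31), with v = -107.

984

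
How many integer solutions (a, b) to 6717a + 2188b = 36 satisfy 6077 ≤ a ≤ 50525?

20

gcd(6717, 2188):
  6717 = 3·2188 + 153
  2188 = 14·153 + 46
  153 = 3·46 + 15
  46 = 3·15 + 1
  15 = 15·1
so gcd(6717, 2188) = 1.
Back-substitute for Bézout coefficients:
  1 = 46 - 3·15
  ... = 6717·(-143) + 2188·(439)
Scale by 36: particular solution (-5148, 15804); reduce a mod 2188: (1416, -4347).
General solution: a = 1416 + 2188t, b = -4347 - 6717t for integer t.
6077 ≤ 1416 + 2188t ≤ 50525 gives t ∈ [3, 22], which is 20 values.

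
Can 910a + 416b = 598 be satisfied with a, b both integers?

yes

gcd(910, 416) = 26  (910 = 2×416 + 78, 416 = 5×78 + 26, 78 = 3×26).
26 divides 598, so integer solutions exist.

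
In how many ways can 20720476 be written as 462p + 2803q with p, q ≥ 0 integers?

gcd(2803, 462) = 1  (2803 = 6*462 + 31, 462 = 14*31 + 28, 31 = 1*28 + 3, 28 = 9*3 + 1, 3 = 3*1).
Back-substituting, 462*(904) + 2803*(-149) = 1.
Scale by 20720476: one solution is (18731310304, -3087350924). Reduce p mod 2803: (2125, 7042).
General: p = 2125 + 2803t, q = 7042 - 462t.
p ≥ 0 ⇒ t ≥ 0; q ≥ 0 ⇒ t ≤ 15. So t ∈ [0, 15]: 16 solutions.

16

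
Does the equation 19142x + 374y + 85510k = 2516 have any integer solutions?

gcd(19142, 374) = 34  (19142 = 51*374 + 68, 374 = 5*68 + 34, 68 = 2*34).
gcd(34, 85510) = 34.
34 divides 2516, so integer solutions exist.

yes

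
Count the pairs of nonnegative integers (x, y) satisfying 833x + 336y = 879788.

22

gcd(833, 336) = 7.
By Bézout, 833×(23) + 336×(-57) = 7.
One solution: (28, 2549).
General: x = 28 + 48t, y = 2549 - 119t.
x ≥ 0 ⇒ t ≥ 0; y ≥ 0 ⇒ t ≤ 21. So t ∈ [0, 21]: 22 solutions.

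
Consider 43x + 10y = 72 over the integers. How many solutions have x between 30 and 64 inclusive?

4

gcd(43, 10) = 1  (43 = 4×10 + 3, 10 = 3×3 + 1, 3 = 3×1).
Back-substituting, 43×(-3) + 10×(13) = 1.
Scale by 72: particular solution (-216, 936); reduce x mod 10: (4, -10).
General solution: x = 4 + 10t, y = -10 - 43t for integer t.
30 ≤ 4 + 10t ≤ 64 gives t ∈ [3, 6], which is 4 values.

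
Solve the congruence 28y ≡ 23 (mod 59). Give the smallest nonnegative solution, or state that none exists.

24

gcd(59, 28) = 1  (59 = 2×28 + 3, 28 = 9×3 + 1, 3 = 3×1).
1 divides 23, so solutions exist.
Back-substituting, 28×(19) + 59×(-9) = 1.
So 28×(19) ≡ 1 (mod 59); multiply by 23: y ≡ 437 (mod 59).
Smallest nonnegative: y = 437 mod 59 = 24.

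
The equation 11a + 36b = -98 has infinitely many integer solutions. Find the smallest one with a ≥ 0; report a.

gcd(36, 11):
  36 = 3·11 + 3
  11 = 3·3 + 2
  3 = 1·2 + 1
  2 = 2·1
so gcd(36, 11) = 1.
1 divides -98, so solutions exist.
Back-substitute for Bézout coefficients:
  1 = 3 - 1·2
  ... = 11·(-13) + 36·(4)
Scale by -98/1 = -98: (a₀, b₀) = (1274, -392).
General solution: a = 1274 + 36t, b = -392 - 11t for integer t.
a ≥ 0: smallest is 1274 mod 36 = 14 (at t = -35), with b = -7.

14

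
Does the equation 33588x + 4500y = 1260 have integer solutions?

gcd(33588, 4500):
  33588 = 7·4500 + 2088
  4500 = 2·2088 + 324
  2088 = 6·324 + 144
  324 = 2·144 + 36
  144 = 4·36
so gcd(33588, 4500) = 36.
36 divides 1260, so integer solutions exist.

yes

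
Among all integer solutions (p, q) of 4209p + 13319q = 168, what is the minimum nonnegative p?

gcd(13319, 4209):
  13319 = 3*4209 + 692
  4209 = 6*692 + 57
  692 = 12*57 + 8
  57 = 7*8 + 1
  8 = 8*1
so gcd(13319, 4209) = 1.
1 divides 168, so solutions exist.
Back-substitute for Bézout coefficients:
  1 = 57 - 7*8
  ... = 4209*(1636) + 13319*(-517)
Scale by 168/1 = 168: (p₀, q₀) = (274848, -86856).
General solution: p = 274848 + 13319t, q = -86856 - 4209t for integer t.
p ≥ 0: smallest is 274848 mod 13319 = 8468 (at t = -20), with q = -2676.

8468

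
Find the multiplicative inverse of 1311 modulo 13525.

12091

gcd(13525, 1311) = 1.
By Bézout, 1311·(-1434) + 13525·(139) = 1.
So 1311·-1434 ≡ 1 (mod 13525), and -1434 mod 13525 = 12091.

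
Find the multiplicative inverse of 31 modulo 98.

gcd(98, 31) = 1  (98 = 3*31 + 5, 31 = 6*5 + 1, 5 = 5*1).
Back-substituting, 31*(19) + 98*(-6) = 1.
So 31*19 ≡ 1 (mod 98), and 19 mod 98 = 19.

19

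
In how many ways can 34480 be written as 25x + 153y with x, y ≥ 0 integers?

9

gcd(153, 25):
  153 = 6×25 + 3
  25 = 8×3 + 1
  3 = 3×1
so gcd(153, 25) = 1.
Back-substitute for Bézout coefficients:
  1 = 25 - 8×3
  ... = 25×(49) + 153×(-8)
Scale by 34480: one solution is (1689520, -275840). Reduce x mod 153: (94, 210).
General: x = 94 + 153t, y = 210 - 25t.
x ≥ 0 ⇒ t ≥ 0; y ≥ 0 ⇒ t ≤ 8. So t ∈ [0, 8]: 9 solutions.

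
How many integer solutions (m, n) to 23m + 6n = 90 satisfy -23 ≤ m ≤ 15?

gcd(23, 6) = 1.
By Bézout, 23*(-1) + 6*(4) = 1.
Particular solution: (0, 15).
General solution: m = 0 + 6t, n = 15 - 23t for integer t.
-23 ≤ 0 + 6t ≤ 15 gives t ∈ [-3, 2], which is 6 values.

6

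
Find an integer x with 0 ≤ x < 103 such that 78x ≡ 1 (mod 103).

70

gcd(103, 78):
  103 = 1·78 + 25
  78 = 3·25 + 3
  25 = 8·3 + 1
  3 = 3·1
so gcd(103, 78) = 1.
Back-substitute for Bézout coefficients:
  1 = 25 - 8·3
  ... = 78·(-33) + 103·(25)
So 78·-33 ≡ 1 (mod 103), and -33 mod 103 = 70.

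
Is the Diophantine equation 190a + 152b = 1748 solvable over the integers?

gcd(190, 152):
  190 = 1·152 + 38
  152 = 4·38
so gcd(190, 152) = 38.
38 divides 1748, so integer solutions exist.

yes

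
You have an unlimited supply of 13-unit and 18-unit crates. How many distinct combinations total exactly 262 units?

Need nonnegative integers with 13j + 18k = 262.
gcd(13, 18) = 1, and 13·(7) + 18·(-5) = 1.
So (j₀, k₀) = (1834, -1310); general j = 1834 + 18t, k = -1310 - 13t.
j ≥ 0 ⇒ t ≥ -101; k ≥ 0 ⇒ t ≤ -101. That's 1 value of t.

1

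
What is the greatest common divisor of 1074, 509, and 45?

1

gcd(1074, 509) = 1.
gcd(1, 45) = 1.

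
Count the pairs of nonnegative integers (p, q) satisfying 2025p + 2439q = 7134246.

gcd(2439, 2025) = 9  (2439 = 1·2025 + 414, 2025 = 4·414 + 369, 414 = 1·369 + 45, 369 = 8·45 + 9, 45 = 5·9).
Back-substituting, 2025·(53) + 2439·(-44) = 9.
Scale by 792694: one solution is (42012782, -34878536). Reduce p mod 271: (194, 2764).
General: p = 194 + 271t, q = 2764 - 225t.
p ≥ 0 ⇒ t ≥ 0; q ≥ 0 ⇒ t ≤ 12. So t ∈ [0, 12]: 13 solutions.

13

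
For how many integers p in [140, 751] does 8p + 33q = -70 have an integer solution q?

19

gcd(33, 8) = 1  (33 = 4*8 + 1, 8 = 8*1).
Back-substituting, 8*(-4) + 33*(1) = 1.
Scale by -70: particular solution (280, -70); reduce p mod 33: (16, -6).
General solution: p = 16 + 33t, q = -6 - 8t for integer t.
140 ≤ 16 + 33t ≤ 751 gives t ∈ [4, 22], which is 19 values.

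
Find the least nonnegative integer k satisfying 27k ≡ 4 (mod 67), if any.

gcd(67, 27) = 1  (67 = 2×27 + 13, 27 = 2×13 + 1, 13 = 13×1).
1 divides 4, so solutions exist.
Back-substituting, 27×(5) + 67×(-2) = 1.
So 27×(5) ≡ 1 (mod 67); multiply by 4: k ≡ 20 (mod 67).
Smallest nonnegative: k = 20 mod 67 = 20.

20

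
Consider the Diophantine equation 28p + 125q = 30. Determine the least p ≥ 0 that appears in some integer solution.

10

gcd(125, 28) = 1  (125 = 4*28 + 13, 28 = 2*13 + 2, 13 = 6*2 + 1, 2 = 2*1).
1 divides 30, so solutions exist.
Back-substituting, 28*(-58) + 125*(13) = 1.
Scale by 30/1 = 30: (p₀, q₀) = (-1740, 390).
General solution: p = -1740 + 125t, q = 390 - 28t for integer t.
p ≥ 0: smallest is -1740 mod 125 = 10 (at t = 14), with q = -2.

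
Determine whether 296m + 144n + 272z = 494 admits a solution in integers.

no

gcd(296, 144) = 8.
gcd(8, 272) = 8.
8 does not divide 494 (remainder 6), so no integer solutions.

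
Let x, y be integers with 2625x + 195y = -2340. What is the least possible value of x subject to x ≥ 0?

gcd(2625, 195):
  2625 = 13×195 + 90
  195 = 2×90 + 15
  90 = 6×15
so gcd(2625, 195) = 15.
15 divides -2340, so solutions exist.
Back-substitute for Bézout coefficients:
  15 = 195 - 2×90
  ... = 2625×(-2) + 195×(27)
Scale by -2340/15 = -156: (x₀, y₀) = (312, -4212).
General solution: x = 312 + 13t, y = -4212 - 175t for integer t.
x ≥ 0: smallest is 312 mod 13 = 0 (at t = -24), with y = -12.

0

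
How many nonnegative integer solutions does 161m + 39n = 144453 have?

23

gcd(161, 39) = 1  (161 = 4×39 + 5, 39 = 7×5 + 4, 5 = 1×4 + 1, 4 = 4×1).
Back-substituting, 161×(8) + 39×(-33) = 1.
Scale by 144453: one solution is (1155624, -4766949). Reduce m mod 39: (15, 3642).
General: m = 15 + 39t, n = 3642 - 161t.
m ≥ 0 ⇒ t ≥ 0; n ≥ 0 ⇒ t ≤ 22. So t ∈ [0, 22]: 23 solutions.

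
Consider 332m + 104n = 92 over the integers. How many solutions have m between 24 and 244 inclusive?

gcd(332, 104) = 4.
By Bézout, 332*(-5) + 104*(16) = 4.
Particular solution: (15, -47).
General solution: m = 15 + 26t, n = -47 - 83t for integer t.
24 ≤ 15 + 26t ≤ 244 gives t ∈ [1, 8], which is 8 values.

8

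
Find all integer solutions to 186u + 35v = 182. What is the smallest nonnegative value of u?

gcd(186, 35):
  186 = 5*35 + 11
  35 = 3*11 + 2
  11 = 5*2 + 1
  2 = 2*1
so gcd(186, 35) = 1.
1 divides 182, so solutions exist.
Back-substitute for Bézout coefficients:
  1 = 11 - 5*2
  ... = 186*(16) + 35*(-85)
Scale by 182/1 = 182: (u₀, v₀) = (2912, -15470).
General solution: u = 2912 + 35t, v = -15470 - 186t for integer t.
u ≥ 0: smallest is 2912 mod 35 = 7 (at t = -83), with v = -32.

7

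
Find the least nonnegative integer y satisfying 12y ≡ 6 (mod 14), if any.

4

gcd(14, 12):
  14 = 1·12 + 2
  12 = 6·2
so gcd(14, 12) = 2.
2 divides 6, so solutions exist.
Back-substitute for Bézout coefficients:
  2 = 14 - 1·12
  ... = 12·(-1) + 14·(1)
So 12·(-1) ≡ 2 (mod 14); multiply by 3: y ≡ -3 (mod 7).
Smallest nonnegative: y = -3 mod 7 = 4.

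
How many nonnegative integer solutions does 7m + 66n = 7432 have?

16

gcd(66, 7) = 1.
By Bézout, 7×(19) + 66×(-2) = 1.
One solution: (34, 109).
General: m = 34 + 66t, n = 109 - 7t.
m ≥ 0 ⇒ t ≥ 0; n ≥ 0 ⇒ t ≤ 15. So t ∈ [0, 15]: 16 solutions.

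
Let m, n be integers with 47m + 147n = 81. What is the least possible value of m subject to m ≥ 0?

33

gcd(147, 47):
  147 = 3*47 + 6
  47 = 7*6 + 5
  6 = 1*5 + 1
  5 = 5*1
so gcd(147, 47) = 1.
1 divides 81, so solutions exist.
Back-substitute for Bézout coefficients:
  1 = 6 - 1*5
  ... = 47*(-25) + 147*(8)
Scale by 81/1 = 81: (m₀, n₀) = (-2025, 648).
General solution: m = -2025 + 147t, n = 648 - 47t for integer t.
m ≥ 0: smallest is -2025 mod 147 = 33 (at t = 14), with n = -10.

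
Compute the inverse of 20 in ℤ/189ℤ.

gcd(189, 20) = 1  (189 = 9*20 + 9, 20 = 2*9 + 2, 9 = 4*2 + 1, 2 = 2*1).
Back-substituting, 20*(-85) + 189*(9) = 1.
So 20*-85 ≡ 1 (mod 189), and -85 mod 189 = 104.

104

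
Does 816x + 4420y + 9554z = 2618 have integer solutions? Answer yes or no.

yes

gcd(4420, 816) = 68.
gcd(68, 9554) = 34.
34 divides 2618, so integer solutions exist.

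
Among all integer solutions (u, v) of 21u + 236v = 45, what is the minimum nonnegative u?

137

gcd(236, 21) = 1  (236 = 11×21 + 5, 21 = 4×5 + 1, 5 = 5×1).
1 divides 45, so solutions exist.
Back-substituting, 21×(45) + 236×(-4) = 1.
Scale by 45/1 = 45: (u₀, v₀) = (2025, -180).
General solution: u = 2025 + 236t, v = -180 - 21t for integer t.
u ≥ 0: smallest is 2025 mod 236 = 137 (at t = -8), with v = -12.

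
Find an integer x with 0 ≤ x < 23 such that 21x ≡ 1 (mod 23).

gcd(23, 21) = 1  (23 = 1·21 + 2, 21 = 10·2 + 1, 2 = 2·1).
Back-substituting, 21·(11) + 23·(-10) = 1.
So 21·11 ≡ 1 (mod 23), and 11 mod 23 = 11.

11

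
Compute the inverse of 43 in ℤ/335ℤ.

187

gcd(335, 43) = 1  (335 = 7×43 + 34, 43 = 1×34 + 9, 34 = 3×9 + 7, 9 = 1×7 + 2, 7 = 3×2 + 1, 2 = 2×1).
Back-substituting, 43×(-148) + 335×(19) = 1.
So 43×-148 ≡ 1 (mod 335), and -148 mod 335 = 187.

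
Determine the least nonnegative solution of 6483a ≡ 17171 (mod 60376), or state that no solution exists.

59913

gcd(60376, 6483):
  60376 = 9·6483 + 2029
  6483 = 3·2029 + 396
  2029 = 5·396 + 49
  396 = 8·49 + 4
  49 = 12·4 + 1
  4 = 4·1
so gcd(60376, 6483) = 1.
1 divides 17171, so solutions exist.
Back-substitute for Bézout coefficients:
  1 = 49 - 12·4
  ... = 6483·(-14789) + 60376·(1588)
So 6483·(-14789) ≡ 1 (mod 60376); multiply by 17171: a ≡ -253941919 (mod 60376).
Smallest nonnegative: a = -253941919 mod 60376 = 59913.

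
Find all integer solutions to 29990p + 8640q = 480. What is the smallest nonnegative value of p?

gcd(29990, 8640):
  29990 = 3×8640 + 4070
  8640 = 2×4070 + 500
  4070 = 8×500 + 70
  500 = 7×70 + 10
  70 = 7×10
so gcd(29990, 8640) = 10.
10 divides 480, so solutions exist.
Back-substitute for Bézout coefficients:
  10 = 500 - 7×70
  ... = 29990×(-121) + 8640×(420)
Scale by 480/10 = 48: (p₀, q₀) = (-5808, 20160).
General solution: p = -5808 + 864t, q = 20160 - 2999t for integer t.
p ≥ 0: smallest is -5808 mod 864 = 240 (at t = 7), with q = -833.

240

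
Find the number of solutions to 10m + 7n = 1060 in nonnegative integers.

16

gcd(10, 7) = 1.
By Bézout, 10×(-2) + 7×(3) = 1.
One solution: (1, 150).
General: m = 1 + 7t, n = 150 - 10t.
m ≥ 0 ⇒ t ≥ 0; n ≥ 0 ⇒ t ≤ 15. So t ∈ [0, 15]: 16 solutions.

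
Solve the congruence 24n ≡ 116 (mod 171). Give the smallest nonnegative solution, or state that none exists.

gcd(171, 24) = 3.
3 does not divide 116, so the congruence has no solution.

no solution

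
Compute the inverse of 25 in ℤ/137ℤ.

gcd(137, 25) = 1.
By Bézout, 25×(11) + 137×(-2) = 1.
So 25×11 ≡ 1 (mod 137), and 11 mod 137 = 11.

11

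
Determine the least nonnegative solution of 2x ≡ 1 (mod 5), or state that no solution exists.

gcd(5, 2):
  5 = 2*2 + 1
  2 = 2*1
so gcd(5, 2) = 1.
1 divides 1, so solutions exist.
Back-substitute for Bézout coefficients:
  1 = 5 - 2*2
  ... = 2*(-2) + 5*(1)
So 2*(-2) ≡ 1 (mod 5); multiply by 1: x ≡ -2 (mod 5).
Smallest nonnegative: x = -2 mod 5 = 3.

3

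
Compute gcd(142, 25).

1

gcd(142, 25) = 1  (142 = 5·25 + 17, 25 = 1·17 + 8, 17 = 2·8 + 1, 8 = 8·1).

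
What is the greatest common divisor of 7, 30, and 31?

gcd(30, 7) = 1.
gcd(1, 31) = 1.

1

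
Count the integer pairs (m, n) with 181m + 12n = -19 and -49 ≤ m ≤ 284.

28

gcd(181, 12) = 1.
By Bézout, 181×(1) + 12×(-15) = 1.
Particular solution: (5, -77).
General solution: m = 5 + 12t, n = -77 - 181t for integer t.
-49 ≤ 5 + 12t ≤ 284 gives t ∈ [-4, 23], which is 28 values.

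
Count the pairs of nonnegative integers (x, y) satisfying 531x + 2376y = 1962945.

gcd(2376, 531):
  2376 = 4×531 + 252
  531 = 2×252 + 27
  252 = 9×27 + 9
  27 = 3×9
so gcd(2376, 531) = 9.
Back-substitute for Bézout coefficients:
  9 = 252 - 9×27
  ... = 531×(-85) + 2376×(19)
Scale by 218105: one solution is (-18538925, 4143995). Reduce x mod 264: (211, 779).
General: x = 211 + 264t, y = 779 - 59t.
x ≥ 0 ⇒ t ≥ 0; y ≥ 0 ⇒ t ≤ 13. So t ∈ [0, 13]: 14 solutions.

14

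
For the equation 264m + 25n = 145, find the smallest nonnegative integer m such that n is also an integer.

gcd(264, 25):
  264 = 10*25 + 14
  25 = 1*14 + 11
  14 = 1*11 + 3
  11 = 3*3 + 2
  3 = 1*2 + 1
  2 = 2*1
so gcd(264, 25) = 1.
1 divides 145, so solutions exist.
Back-substitute for Bézout coefficients:
  1 = 3 - 1*2
  ... = 264*(9) + 25*(-95)
Scale by 145/1 = 145: (m₀, n₀) = (1305, -13775).
General solution: m = 1305 + 25t, n = -13775 - 264t for integer t.
m ≥ 0: smallest is 1305 mod 25 = 5 (at t = -52), with n = -47.

5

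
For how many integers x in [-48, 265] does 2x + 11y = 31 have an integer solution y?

gcd(11, 2) = 1  (11 = 5×2 + 1, 2 = 2×1).
Back-substituting, 2×(-5) + 11×(1) = 1.
Scale by 31: particular solution (-155, 31); reduce x mod 11: (10, 1).
General solution: x = 10 + 11t, y = 1 - 2t for integer t.
-48 ≤ 10 + 11t ≤ 265 gives t ∈ [-5, 23], which is 29 values.

29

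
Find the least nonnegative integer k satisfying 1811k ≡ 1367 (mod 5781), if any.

gcd(5781, 1811) = 1  (5781 = 3·1811 + 348, 1811 = 5·348 + 71, 348 = 4·71 + 64, 71 = 1·64 + 7, 64 = 9·7 + 1, 7 = 7·1).
1 divides 1367, so solutions exist.
Back-substituting, 1811·(-814) + 5781·(255) = 1.
So 1811·(-814) ≡ 1 (mod 5781); multiply by 1367: k ≡ -1112738 (mod 5781).
Smallest nonnegative: k = -1112738 mod 5781 = 2995.

2995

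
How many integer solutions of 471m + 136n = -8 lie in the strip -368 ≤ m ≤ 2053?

18

gcd(471, 136) = 1  (471 = 3×136 + 63, 136 = 2×63 + 10, 63 = 6×10 + 3, 10 = 3×3 + 1, 3 = 3×1).
Back-substituting, 471×(-41) + 136×(142) = 1.
Scale by -8: particular solution (328, -1136); reduce m mod 136: (56, -194).
General solution: m = 56 + 136t, n = -194 - 471t for integer t.
-368 ≤ 56 + 136t ≤ 2053 gives t ∈ [-3, 14], which is 18 values.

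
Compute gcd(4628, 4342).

26

gcd(4628, 4342):
  4628 = 1*4342 + 286
  4342 = 15*286 + 52
  286 = 5*52 + 26
  52 = 2*26
so gcd(4628, 4342) = 26.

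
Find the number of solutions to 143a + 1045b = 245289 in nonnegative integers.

18

gcd(1045, 143) = 11  (1045 = 7×143 + 44, 143 = 3×44 + 11, 44 = 4×11).
Back-substituting, 143×(22) + 1045×(-3) = 11.
Scale by 22299: one solution is (490578, -66897). Reduce a mod 95: (93, 222).
General: a = 93 + 95t, b = 222 - 13t.
a ≥ 0 ⇒ t ≥ 0; b ≥ 0 ⇒ t ≤ 17. So t ∈ [0, 17]: 18 solutions.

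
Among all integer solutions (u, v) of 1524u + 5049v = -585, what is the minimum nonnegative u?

gcd(5049, 1524):
  5049 = 3·1524 + 477
  1524 = 3·477 + 93
  477 = 5·93 + 12
  93 = 7·12 + 9
  12 = 1·9 + 3
  9 = 3·3
so gcd(5049, 1524) = 3.
3 divides -585, so solutions exist.
Back-substitute for Bézout coefficients:
  3 = 12 - 1·9
  ... = 1524·(-434) + 5049·(131)
Scale by -585/3 = -195: (u₀, v₀) = (84630, -25545).
General solution: u = 84630 + 1683t, v = -25545 - 508t for integer t.
u ≥ 0: smallest is 84630 mod 1683 = 480 (at t = -50), with v = -145.

480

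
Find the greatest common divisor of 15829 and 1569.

gcd(15829, 1569) = 1  (15829 = 10·1569 + 139, 1569 = 11·139 + 40, 139 = 3·40 + 19, 40 = 2·19 + 2, 19 = 9·2 + 1, 2 = 2·1).

1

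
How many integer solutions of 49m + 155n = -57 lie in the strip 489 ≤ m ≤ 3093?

16

gcd(155, 49):
  155 = 3×49 + 8
  49 = 6×8 + 1
  8 = 8×1
so gcd(155, 49) = 1.
Back-substitute for Bézout coefficients:
  1 = 49 - 6×8
  ... = 49×(19) + 155×(-6)
Scale by -57: particular solution (-1083, 342); reduce m mod 155: (2, -1).
General solution: m = 2 + 155t, n = -1 - 49t for integer t.
489 ≤ 2 + 155t ≤ 3093 gives t ∈ [4, 19], which is 16 values.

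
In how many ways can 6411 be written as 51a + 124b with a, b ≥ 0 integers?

1

gcd(124, 51) = 1.
By Bézout, 51*(-17) + 124*(7) = 1.
One solution: (9, 48).
General: a = 9 + 124t, b = 48 - 51t.
a ≥ 0 ⇒ t ≥ 0; b ≥ 0 ⇒ t ≤ 0. So t ∈ [0, 0]: 1 solution.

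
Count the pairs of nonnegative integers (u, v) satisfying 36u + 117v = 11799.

gcd(117, 36):
  117 = 3*36 + 9
  36 = 4*9
so gcd(117, 36) = 9.
Back-substitute for Bézout coefficients:
  9 = 117 - 3*36
  ... = 36*(-3) + 117*(1)
Scale by 1311: one solution is (-3933, 1311). Reduce u mod 13: (6, 99).
General: u = 6 + 13t, v = 99 - 4t.
u ≥ 0 ⇒ t ≥ 0; v ≥ 0 ⇒ t ≤ 24. So t ∈ [0, 24]: 25 solutions.

25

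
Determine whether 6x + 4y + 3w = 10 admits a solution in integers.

gcd(6, 4) = 2  (6 = 1·4 + 2, 4 = 2·2).
gcd(2, 3) = 1.
1 divides 10, so integer solutions exist.

yes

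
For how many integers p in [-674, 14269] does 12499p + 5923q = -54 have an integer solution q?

gcd(12499, 5923) = 1.
By Bézout, 12499·(-644) + 5923·(1359) = 1.
Particular solution: (5161, -10891).
General solution: p = 5161 + 5923t, q = -10891 - 12499t for integer t.
-674 ≤ 5161 + 5923t ≤ 14269 gives t ∈ [0, 1], which is 2 values.

2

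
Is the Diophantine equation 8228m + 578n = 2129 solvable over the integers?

no

gcd(8228, 578):
  8228 = 14×578 + 136
  578 = 4×136 + 34
  136 = 4×34
so gcd(8228, 578) = 34.
34 does not divide 2129 (remainder 21), so no integer solutions.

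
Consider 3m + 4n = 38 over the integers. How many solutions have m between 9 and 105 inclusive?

gcd(4, 3) = 1  (4 = 1·3 + 1, 3 = 3·1).
Back-substituting, 3·(-1) + 4·(1) = 1.
Scale by 38: particular solution (-38, 38); reduce m mod 4: (2, 8).
General solution: m = 2 + 4t, n = 8 - 3t for integer t.
9 ≤ 2 + 4t ≤ 105 gives t ∈ [2, 25], which is 24 values.

24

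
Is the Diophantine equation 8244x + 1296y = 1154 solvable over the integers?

no

gcd(8244, 1296) = 36.
36 does not divide 1154 (remainder 2), so no integer solutions.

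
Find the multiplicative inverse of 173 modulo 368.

gcd(368, 173):
  368 = 2×173 + 22
  173 = 7×22 + 19
  22 = 1×19 + 3
  19 = 6×3 + 1
  3 = 3×1
so gcd(368, 173) = 1.
Back-substitute for Bézout coefficients:
  1 = 19 - 6×3
  ... = 173×(117) + 368×(-55)
So 173×117 ≡ 1 (mod 368), and 117 mod 368 = 117.

117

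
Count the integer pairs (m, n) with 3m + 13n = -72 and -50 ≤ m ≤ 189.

gcd(13, 3):
  13 = 4*3 + 1
  3 = 3*1
so gcd(13, 3) = 1.
Back-substitute for Bézout coefficients:
  1 = 13 - 4*3
  ... = 3*(-4) + 13*(1)
Scale by -72: particular solution (288, -72); reduce m mod 13: (2, -6).
General solution: m = 2 + 13t, n = -6 - 3t for integer t.
-50 ≤ 2 + 13t ≤ 189 gives t ∈ [-4, 14], which is 19 values.

19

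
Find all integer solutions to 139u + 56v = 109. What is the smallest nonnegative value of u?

gcd(139, 56):
  139 = 2·56 + 27
  56 = 2·27 + 2
  27 = 13·2 + 1
  2 = 2·1
so gcd(139, 56) = 1.
1 divides 109, so solutions exist.
Back-substitute for Bézout coefficients:
  1 = 27 - 13·2
  ... = 139·(27) + 56·(-67)
Scale by 109/1 = 109: (u₀, v₀) = (2943, -7303).
General solution: u = 2943 + 56t, v = -7303 - 139t for integer t.
u ≥ 0: smallest is 2943 mod 56 = 31 (at t = -52), with v = -75.

31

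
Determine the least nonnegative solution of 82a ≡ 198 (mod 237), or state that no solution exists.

66

gcd(237, 82):
  237 = 2·82 + 73
  82 = 1·73 + 9
  73 = 8·9 + 1
  9 = 9·1
so gcd(237, 82) = 1.
1 divides 198, so solutions exist.
Back-substitute for Bézout coefficients:
  1 = 73 - 8·9
  ... = 82·(-26) + 237·(9)
So 82·(-26) ≡ 1 (mod 237); multiply by 198: a ≡ -5148 (mod 237).
Smallest nonnegative: a = -5148 mod 237 = 66.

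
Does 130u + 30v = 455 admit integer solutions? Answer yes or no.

no

gcd(130, 30):
  130 = 4*30 + 10
  30 = 3*10
so gcd(130, 30) = 10.
10 does not divide 455 (remainder 5), so no integer solutions.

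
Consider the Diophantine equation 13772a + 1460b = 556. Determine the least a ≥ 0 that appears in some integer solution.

gcd(13772, 1460):
  13772 = 9*1460 + 632
  1460 = 2*632 + 196
  632 = 3*196 + 44
  196 = 4*44 + 20
  44 = 2*20 + 4
  20 = 5*4
so gcd(13772, 1460) = 4.
4 divides 556, so solutions exist.
Back-substitute for Bézout coefficients:
  4 = 44 - 2*20
  ... = 13772*(67) + 1460*(-632)
Scale by 556/4 = 139: (a₀, b₀) = (9313, -87848).
General solution: a = 9313 + 365t, b = -87848 - 3443t for integer t.
a ≥ 0: smallest is 9313 mod 365 = 188 (at t = -25), with b = -1773.

188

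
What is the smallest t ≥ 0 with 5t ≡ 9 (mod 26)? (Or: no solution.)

gcd(26, 5) = 1  (26 = 5·5 + 1, 5 = 5·1).
1 divides 9, so solutions exist.
Back-substituting, 5·(-5) + 26·(1) = 1.
So 5·(-5) ≡ 1 (mod 26); multiply by 9: t ≡ -45 (mod 26).
Smallest nonnegative: t = -45 mod 26 = 7.

7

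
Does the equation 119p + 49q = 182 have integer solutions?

gcd(119, 49) = 7  (119 = 2·49 + 21, 49 = 2·21 + 7, 21 = 3·7).
7 divides 182, so integer solutions exist.

yes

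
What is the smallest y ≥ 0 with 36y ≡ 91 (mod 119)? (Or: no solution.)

gcd(119, 36) = 1  (119 = 3*36 + 11, 36 = 3*11 + 3, 11 = 3*3 + 2, 3 = 1*2 + 1, 2 = 2*1).
1 divides 91, so solutions exist.
Back-substituting, 36*(43) + 119*(-13) = 1.
So 36*(43) ≡ 1 (mod 119); multiply by 91: y ≡ 3913 (mod 119).
Smallest nonnegative: y = 3913 mod 119 = 105.

105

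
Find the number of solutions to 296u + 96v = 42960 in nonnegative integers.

12

gcd(296, 96) = 8  (296 = 3×96 + 8, 96 = 12×8).
Back-substituting, 296×(1) + 96×(-3) = 8.
Scale by 5370: one solution is (5370, -16110). Reduce u mod 12: (6, 429).
General: u = 6 + 12t, v = 429 - 37t.
u ≥ 0 ⇒ t ≥ 0; v ≥ 0 ⇒ t ≤ 11. So t ∈ [0, 11]: 12 solutions.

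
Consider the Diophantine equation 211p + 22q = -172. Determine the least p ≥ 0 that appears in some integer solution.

gcd(211, 22):
  211 = 9·22 + 13
  22 = 1·13 + 9
  13 = 1·9 + 4
  9 = 2·4 + 1
  4 = 4·1
so gcd(211, 22) = 1.
1 divides -172, so solutions exist.
Back-substitute for Bézout coefficients:
  1 = 9 - 2·4
  ... = 211·(-5) + 22·(48)
Scale by -172/1 = -172: (p₀, q₀) = (860, -8256).
General solution: p = 860 + 22t, q = -8256 - 211t for integer t.
p ≥ 0: smallest is 860 mod 22 = 2 (at t = -39), with q = -27.

2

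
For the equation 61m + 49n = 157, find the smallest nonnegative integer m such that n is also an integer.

gcd(61, 49) = 1.
1 divides 157, so solutions exist.
By Bézout, 61*(-4) + 49*(5) = 1.
Scale by 157/1 = 157: (m₀, n₀) = (-628, 785).
General solution: m = -628 + 49t, n = 785 - 61t for integer t.
m ≥ 0: smallest is -628 mod 49 = 9 (at t = 13), with n = -8.

9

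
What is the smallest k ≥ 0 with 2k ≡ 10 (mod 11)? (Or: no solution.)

gcd(11, 2):
  11 = 5×2 + 1
  2 = 2×1
so gcd(11, 2) = 1.
1 divides 10, so solutions exist.
Back-substitute for Bézout coefficients:
  1 = 11 - 5×2
  ... = 2×(-5) + 11×(1)
So 2×(-5) ≡ 1 (mod 11); multiply by 10: k ≡ -50 (mod 11).
Smallest nonnegative: k = -50 mod 11 = 5.

5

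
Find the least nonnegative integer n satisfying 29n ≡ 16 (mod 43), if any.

gcd(43, 29) = 1  (43 = 1·29 + 14, 29 = 2·14 + 1, 14 = 14·1).
1 divides 16, so solutions exist.
Back-substituting, 29·(3) + 43·(-2) = 1.
So 29·(3) ≡ 1 (mod 43); multiply by 16: n ≡ 48 (mod 43).
Smallest nonnegative: n = 48 mod 43 = 5.

5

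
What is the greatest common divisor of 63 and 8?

1

gcd(63, 8) = 1  (63 = 7·8 + 7, 8 = 1·7 + 1, 7 = 7·1).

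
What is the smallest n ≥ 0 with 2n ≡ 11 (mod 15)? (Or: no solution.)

gcd(15, 2) = 1.
1 divides 11, so solutions exist.
By Bézout, 2·(-7) + 15·(1) = 1.
So 2·(-7) ≡ 1 (mod 15); multiply by 11: n ≡ -77 (mod 15).
Smallest nonnegative: n = -77 mod 15 = 13.

13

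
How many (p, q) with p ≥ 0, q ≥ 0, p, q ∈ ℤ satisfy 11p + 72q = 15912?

gcd(72, 11) = 1.
By Bézout, 11×(-13) + 72×(2) = 1.
One solution: (0, 221).
General: p = 0 + 72t, q = 221 - 11t.
p ≥ 0 ⇒ t ≥ 0; q ≥ 0 ⇒ t ≤ 20. So t ∈ [0, 20]: 21 solutions.

21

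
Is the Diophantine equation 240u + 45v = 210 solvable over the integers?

gcd(240, 45) = 15.
15 divides 210, so integer solutions exist.

yes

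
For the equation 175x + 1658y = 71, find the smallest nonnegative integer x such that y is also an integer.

gcd(1658, 175) = 1.
1 divides 71, so solutions exist.
By Bézout, 175·(739) + 1658·(-78) = 1.
Scale by 71/1 = 71: (x₀, y₀) = (52469, -5538).
General solution: x = 52469 + 1658t, y = -5538 - 175t for integer t.
x ≥ 0: smallest is 52469 mod 1658 = 1071 (at t = -31), with y = -113.

1071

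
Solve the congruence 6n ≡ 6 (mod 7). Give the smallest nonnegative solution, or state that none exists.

1

gcd(7, 6) = 1  (7 = 1×6 + 1, 6 = 6×1).
1 divides 6, so solutions exist.
Back-substituting, 6×(-1) + 7×(1) = 1.
So 6×(-1) ≡ 1 (mod 7); multiply by 6: n ≡ -6 (mod 7).
Smallest nonnegative: n = -6 mod 7 = 1.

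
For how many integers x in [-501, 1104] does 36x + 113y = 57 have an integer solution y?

gcd(113, 36):
  113 = 3·36 + 5
  36 = 7·5 + 1
  5 = 5·1
so gcd(113, 36) = 1.
Back-substitute for Bézout coefficients:
  1 = 36 - 7·5
  ... = 36·(22) + 113·(-7)
Scale by 57: particular solution (1254, -399); reduce x mod 113: (11, -3).
General solution: x = 11 + 113t, y = -3 - 36t for integer t.
-501 ≤ 11 + 113t ≤ 1104 gives t ∈ [-4, 9], which is 14 values.

14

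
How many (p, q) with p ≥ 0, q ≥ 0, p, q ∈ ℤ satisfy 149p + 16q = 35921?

15

gcd(149, 16):
  149 = 9×16 + 5
  16 = 3×5 + 1
  5 = 5×1
so gcd(149, 16) = 1.
Back-substitute for Bézout coefficients:
  1 = 16 - 3×5
  ... = 149×(-3) + 16×(28)
Scale by 35921: one solution is (-107763, 1005788). Reduce p mod 16: (13, 2124).
General: p = 13 + 16t, q = 2124 - 149t.
p ≥ 0 ⇒ t ≥ 0; q ≥ 0 ⇒ t ≤ 14. So t ∈ [0, 14]: 15 solutions.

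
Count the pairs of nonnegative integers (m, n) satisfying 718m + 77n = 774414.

gcd(718, 77) = 1  (718 = 9·77 + 25, 77 = 3·25 + 2, 25 = 12·2 + 1, 2 = 2·1).
Back-substituting, 718·(37) + 77·(-345) = 1.
Scale by 774414: one solution is (28653318, -267172830). Reduce m mod 77: (1, 10048).
General: m = 1 + 77t, n = 10048 - 718t.
m ≥ 0 ⇒ t ≥ 0; n ≥ 0 ⇒ t ≤ 13. So t ∈ [0, 13]: 14 solutions.

14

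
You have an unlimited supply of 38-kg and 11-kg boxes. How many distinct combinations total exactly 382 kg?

Need nonnegative integers with 38j + 11k = 382.
gcd(38, 11) = 1, and 38·(-2) + 11·(7) = 1.
So (j₀, k₀) = (-764, 2674); general j = -764 + 11t, k = 2674 - 38t.
j ≥ 0 ⇒ t ≥ 70; k ≥ 0 ⇒ t ≤ 70. That's 1 value of t.

1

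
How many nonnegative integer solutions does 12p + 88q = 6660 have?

gcd(88, 12):
  88 = 7·12 + 4
  12 = 3·4
so gcd(88, 12) = 4.
Back-substitute for Bézout coefficients:
  4 = 88 - 7·12
  ... = 12·(-7) + 88·(1)
Scale by 1665: one solution is (-11655, 1665). Reduce p mod 22: (5, 75).
General: p = 5 + 22t, q = 75 - 3t.
p ≥ 0 ⇒ t ≥ 0; q ≥ 0 ⇒ t ≤ 25. So t ∈ [0, 25]: 26 solutions.

26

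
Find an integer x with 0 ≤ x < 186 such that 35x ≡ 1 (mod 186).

101

gcd(186, 35) = 1  (186 = 5×35 + 11, 35 = 3×11 + 2, 11 = 5×2 + 1, 2 = 2×1).
Back-substituting, 35×(-85) + 186×(16) = 1.
So 35×-85 ≡ 1 (mod 186), and -85 mod 186 = 101.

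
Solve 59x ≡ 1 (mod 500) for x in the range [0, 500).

339

gcd(500, 59) = 1.
By Bézout, 59·(-161) + 500·(19) = 1.
So 59·-161 ≡ 1 (mod 500), and -161 mod 500 = 339.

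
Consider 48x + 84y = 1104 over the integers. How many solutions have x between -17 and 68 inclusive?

gcd(84, 48) = 12  (84 = 1*48 + 36, 48 = 1*36 + 12, 36 = 3*12).
Back-substituting, 48*(2) + 84*(-1) = 12.
Scale by 92: particular solution (184, -92); reduce x mod 7: (2, 12).
General solution: x = 2 + 7t, y = 12 - 4t for integer t.
-17 ≤ 2 + 7t ≤ 68 gives t ∈ [-2, 9], which is 12 values.

12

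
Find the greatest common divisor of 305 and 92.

gcd(305, 92) = 1  (305 = 3×92 + 29, 92 = 3×29 + 5, 29 = 5×5 + 4, 5 = 1×4 + 1, 4 = 4×1).

1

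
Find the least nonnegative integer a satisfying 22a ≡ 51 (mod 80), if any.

gcd(80, 22) = 2.
2 does not divide 51, so the congruence has no solution.

no solution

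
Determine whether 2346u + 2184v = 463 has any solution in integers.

gcd(2346, 2184):
  2346 = 1·2184 + 162
  2184 = 13·162 + 78
  162 = 2·78 + 6
  78 = 13·6
so gcd(2346, 2184) = 6.
6 does not divide 463 (remainder 1), so no integer solutions.

no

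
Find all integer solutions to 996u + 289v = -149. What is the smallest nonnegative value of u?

gcd(996, 289):
  996 = 3×289 + 129
  289 = 2×129 + 31
  129 = 4×31 + 5
  31 = 6×5 + 1
  5 = 5×1
so gcd(996, 289) = 1.
1 divides -149, so solutions exist.
Back-substitute for Bézout coefficients:
  1 = 31 - 6×5
  ... = 996×(-56) + 289×(193)
Scale by -149/1 = -149: (u₀, v₀) = (8344, -28757).
General solution: u = 8344 + 289t, v = -28757 - 996t for integer t.
u ≥ 0: smallest is 8344 mod 289 = 252 (at t = -28), with v = -869.

252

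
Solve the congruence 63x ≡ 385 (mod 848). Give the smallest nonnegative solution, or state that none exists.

gcd(848, 63) = 1  (848 = 13×63 + 29, 63 = 2×29 + 5, 29 = 5×5 + 4, 5 = 1×4 + 1, 4 = 4×1).
1 divides 385, so solutions exist.
Back-substituting, 63×(175) + 848×(-13) = 1.
So 63×(175) ≡ 1 (mod 848); multiply by 385: x ≡ 67375 (mod 848).
Smallest nonnegative: x = 67375 mod 848 = 383.

383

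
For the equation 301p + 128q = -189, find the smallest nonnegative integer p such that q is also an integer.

47

gcd(301, 128):
  301 = 2·128 + 45
  128 = 2·45 + 38
  45 = 1·38 + 7
  38 = 5·7 + 3
  7 = 2·3 + 1
  3 = 3·1
so gcd(301, 128) = 1.
1 divides -189, so solutions exist.
Back-substitute for Bézout coefficients:
  1 = 7 - 2·3
  ... = 301·(37) + 128·(-87)
Scale by -189/1 = -189: (p₀, q₀) = (-6993, 16443).
General solution: p = -6993 + 128t, q = 16443 - 301t for integer t.
p ≥ 0: smallest is -6993 mod 128 = 47 (at t = 55), with q = -112.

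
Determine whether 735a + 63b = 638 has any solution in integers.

no

gcd(735, 63):
  735 = 11×63 + 42
  63 = 1×42 + 21
  42 = 2×21
so gcd(735, 63) = 21.
21 does not divide 638 (remainder 8), so no integer solutions.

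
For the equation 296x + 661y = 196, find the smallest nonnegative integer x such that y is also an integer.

gcd(661, 296):
  661 = 2*296 + 69
  296 = 4*69 + 20
  69 = 3*20 + 9
  20 = 2*9 + 2
  9 = 4*2 + 1
  2 = 2*1
so gcd(661, 296) = 1.
1 divides 196, so solutions exist.
Back-substitute for Bézout coefficients:
  1 = 9 - 4*2
  ... = 296*(-297) + 661*(133)
Scale by 196/1 = 196: (x₀, y₀) = (-58212, 26068).
General solution: x = -58212 + 661t, y = 26068 - 296t for integer t.
x ≥ 0: smallest is -58212 mod 661 = 617 (at t = 89), with y = -276.

617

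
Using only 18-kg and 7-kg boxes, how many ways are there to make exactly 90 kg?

Need nonnegative integers with 18j + 7k = 90.
gcd(18, 7) = 1, and 18·(2) + 7·(-5) = 1.
So (j₀, k₀) = (180, -450); general j = 180 + 7t, k = -450 - 18t.
j ≥ 0 ⇒ t ≥ -25; k ≥ 0 ⇒ t ≤ -25. That's 1 value of t.

1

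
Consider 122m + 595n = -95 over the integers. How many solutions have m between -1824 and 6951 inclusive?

gcd(595, 122) = 1  (595 = 4·122 + 107, 122 = 1·107 + 15, 107 = 7·15 + 2, 15 = 7·2 + 1, 2 = 2·1).
Back-substituting, 122·(278) + 595·(-57) = 1.
Scale by -95: particular solution (-26410, 5415); reduce m mod 595: (365, -75).
General solution: m = 365 + 595t, n = -75 - 122t for integer t.
-1824 ≤ 365 + 595t ≤ 6951 gives t ∈ [-3, 11], which is 15 values.

15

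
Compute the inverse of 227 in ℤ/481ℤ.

89

gcd(481, 227):
  481 = 2*227 + 27
  227 = 8*27 + 11
  27 = 2*11 + 5
  11 = 2*5 + 1
  5 = 5*1
so gcd(481, 227) = 1.
Back-substitute for Bézout coefficients:
  1 = 11 - 2*5
  ... = 227*(89) + 481*(-42)
So 227*89 ≡ 1 (mod 481), and 89 mod 481 = 89.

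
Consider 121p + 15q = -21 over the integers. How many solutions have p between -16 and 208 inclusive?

15

gcd(121, 15):
  121 = 8*15 + 1
  15 = 15*1
so gcd(121, 15) = 1.
Back-substitute for Bézout coefficients:
  1 = 121 - 8*15
  ... = 121*(1) + 15*(-8)
Scale by -21: particular solution (-21, 168); reduce p mod 15: (9, -74).
General solution: p = 9 + 15t, q = -74 - 121t for integer t.
-16 ≤ 9 + 15t ≤ 208 gives t ∈ [-1, 13], which is 15 values.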